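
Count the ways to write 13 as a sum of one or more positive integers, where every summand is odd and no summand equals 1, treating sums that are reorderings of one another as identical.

3

Enumerating:
13
7, 3, 3
5, 5, 3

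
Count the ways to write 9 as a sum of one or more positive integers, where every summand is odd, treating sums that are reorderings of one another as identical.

The partitions of 9 that satisfy the conditions:
9
7,1,1
5,3,1
5,1,1,1,1
3,3,3
3,3,1,1,1
3,1,1,1,1,1,1
1,1,1,1,1,1,1,1,1
That's 8 in total.

8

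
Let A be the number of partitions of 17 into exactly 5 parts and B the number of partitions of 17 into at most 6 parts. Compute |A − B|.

Partitions of 17 into exactly 5 parts: 47.
Partitions of 17 into at most 6 parts: 163.
|47 − 163| = 116.

116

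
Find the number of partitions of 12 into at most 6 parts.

A partial list (first 12 by largest part):
12
11 + 1
10 + 2
10 + 1 + 1
9 + 3
9 + 2 + 1
9 + 1 + 1 + 1
8 + 4
8 + 3 + 1
8 + 2 + 2
8 + 2 + 1 + 1
8 + 1 + 1 + 1 + 1
…and 46 more, for 58 total.

58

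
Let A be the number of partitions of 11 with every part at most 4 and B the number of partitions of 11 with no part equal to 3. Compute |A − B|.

Partitions of 11 with every part at most 4: 27.
Partitions of 11 with no part equal to 3: 34.
|27 − 34| = 7.

7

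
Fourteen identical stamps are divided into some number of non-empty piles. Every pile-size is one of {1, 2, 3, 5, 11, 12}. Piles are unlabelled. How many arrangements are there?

45

There are too many to list fully; the first 12 (by largest part) are:
12+2
12+1+1
11+3
11+2+1
11+1+1+1
5+5+3+1
5+5+2+2
5+5+2+1+1
5+5+1+1+1+1
5+3+3+3
5+3+3+2+1
5+3+3+1+1+1
…and 33 more, for 45 total.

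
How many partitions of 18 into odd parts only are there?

A partial list (first 12 by largest part):
17,1
15,3
15,1,1,1
13,5
13,3,1,1
13,1,1,1,1,1
11,7
11,5,1,1
11,3,3,1
11,3,1,1,1,1
11,1,1,1,1,1,1,1
9,9
…and 34 more, for 46 total.

46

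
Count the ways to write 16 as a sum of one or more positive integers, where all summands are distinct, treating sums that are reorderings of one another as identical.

32

There are too many to list fully; the first 12 (by largest part) are:
16
15+1
14+2
13+3
13+2+1
12+4
12+3+1
11+5
11+4+1
11+3+2
10+6
10+5+1
…and 20 more, for 32 total.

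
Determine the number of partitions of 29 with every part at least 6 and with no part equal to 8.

23

Listing the qualifying partitions of 29:
29
23,6
22,7
20,9
19,10
18,11
17,12
17,6,6
16,13
16,7,6
15,14
15,7,7
14,9,6
13,10,6
13,9,7
12,11,6
12,10,7
11,11,7
11,9,9
11,6,6,6
10,10,9
10,7,6,6
9,7,7,6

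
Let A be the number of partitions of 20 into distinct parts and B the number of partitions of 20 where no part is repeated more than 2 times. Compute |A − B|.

Partitions of 20 into distinct parts: 64.
Partitions of 20 where no part is repeated more than 2 times: 202.
|64 − 202| = 138.

138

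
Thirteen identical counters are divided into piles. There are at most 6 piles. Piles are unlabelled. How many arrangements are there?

Direct enumeration gives 71 partitions.

71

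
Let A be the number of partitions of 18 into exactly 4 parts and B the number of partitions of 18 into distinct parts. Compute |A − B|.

1

Partitions of 18 into exactly 4 parts: 47.
Partitions of 18 into distinct parts: 46.
|47 − 46| = 1.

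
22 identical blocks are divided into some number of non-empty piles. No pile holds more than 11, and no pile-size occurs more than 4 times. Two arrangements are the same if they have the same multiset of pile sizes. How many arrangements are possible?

Counting exhaustively, 509 partitions satisfy the conditions.

509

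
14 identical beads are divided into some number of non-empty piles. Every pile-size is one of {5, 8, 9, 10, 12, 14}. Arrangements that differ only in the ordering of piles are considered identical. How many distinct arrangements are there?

2

Listing the qualifying partitions of 14:
14
9+5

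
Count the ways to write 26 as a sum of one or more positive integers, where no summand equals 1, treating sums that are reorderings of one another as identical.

478

Systematic enumeration (by largest part, then next-largest, …) yields 478.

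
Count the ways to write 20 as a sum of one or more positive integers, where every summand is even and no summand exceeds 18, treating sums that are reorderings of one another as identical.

A partial list (first 12 by largest part):
18+2
16+4
16+2+2
14+6
14+4+2
14+2+2+2
12+8
12+6+2
12+4+4
12+4+2+2
12+2+2+2+2
10+10
…and 29 more, for 41 total.

41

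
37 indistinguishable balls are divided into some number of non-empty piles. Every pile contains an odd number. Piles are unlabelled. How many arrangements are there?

760

Enumerating by decreasing first part gives 760 partitions in all.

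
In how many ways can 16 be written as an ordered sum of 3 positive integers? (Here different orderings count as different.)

105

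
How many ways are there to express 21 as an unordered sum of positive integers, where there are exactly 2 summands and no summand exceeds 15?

Listing the qualifying partitions of 21:
15 + 6
14 + 7
13 + 8
12 + 9
11 + 10

5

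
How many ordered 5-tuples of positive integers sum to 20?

A composition of 20 into 5 positive parts is chosen by placing 4 dividers among the 19 gaps between 20 units: C(19,4) = 3876.

3876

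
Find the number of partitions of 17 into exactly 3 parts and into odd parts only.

Listing the qualifying partitions of 17:
1,1,15
1,3,13
1,5,11
3,3,11
1,7,9
3,5,9
3,7,7
5,5,7

8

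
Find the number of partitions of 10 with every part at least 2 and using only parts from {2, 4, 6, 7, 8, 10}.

7

Listing the qualifying partitions of 10:
10
8 + 2
6 + 4
6 + 2 + 2
4 + 4 + 2
4 + 2 + 2 + 2
2 + 2 + 2 + 2 + 2
Counting gives 7.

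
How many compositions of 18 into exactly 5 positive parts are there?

A composition of 18 into 5 positive parts is chosen by placing 4 dividers among the 17 gaps between 18 units: C(17,4) = 2380.

2380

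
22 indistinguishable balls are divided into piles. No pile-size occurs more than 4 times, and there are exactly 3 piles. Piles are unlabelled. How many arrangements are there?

There are too many to list fully; the first 12 (by largest part) are:
20, 1, 1
19, 2, 1
18, 3, 1
18, 2, 2
17, 4, 1
17, 3, 2
16, 5, 1
16, 4, 2
16, 3, 3
15, 6, 1
15, 5, 2
15, 4, 3
…and 28 more, for 40 total.

40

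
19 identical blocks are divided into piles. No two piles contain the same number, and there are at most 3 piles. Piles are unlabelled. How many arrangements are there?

31

A partial list (first 12 by largest part):
19
18+1
17+2
16+3
16+2+1
15+4
15+3+1
14+5
14+4+1
14+3+2
13+6
13+5+1
…and 19 more, for 31 total.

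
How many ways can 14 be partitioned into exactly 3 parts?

They are:
12 + 1 + 1
11 + 2 + 1
10 + 3 + 1
10 + 2 + 2
9 + 4 + 1
9 + 3 + 2
8 + 5 + 1
8 + 4 + 2
8 + 3 + 3
7 + 6 + 1
7 + 5 + 2
7 + 4 + 3
6 + 6 + 2
6 + 5 + 3
6 + 4 + 4
5 + 5 + 4

16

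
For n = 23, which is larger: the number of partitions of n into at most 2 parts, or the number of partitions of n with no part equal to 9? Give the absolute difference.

1108

Partitions of 23 into at most 2 parts: 12.
Partitions of 23 with no part equal to 9: 1120.
|12 − 1120| = 1108.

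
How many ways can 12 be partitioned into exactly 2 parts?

Enumerating:
1,11
2,10
3,9
4,8
5,7
6,6
That's 6 in total.

6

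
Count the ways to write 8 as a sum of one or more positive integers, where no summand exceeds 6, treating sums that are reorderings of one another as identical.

20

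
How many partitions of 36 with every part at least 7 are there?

A partial list (first 12 by largest part):
36
29+7
28+8
27+9
26+10
25+11
24+12
23+13
22+14
22+7+7
21+15
21+8+7
…and 44 more, for 56 total.

56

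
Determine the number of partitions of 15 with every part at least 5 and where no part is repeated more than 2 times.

4

Listing the qualifying partitions of 15:
15
10, 5
9, 6
8, 7
Counting gives 4.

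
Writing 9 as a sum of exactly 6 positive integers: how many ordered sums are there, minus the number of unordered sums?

Ordered (compositions into 6 parts): C(8,5) = 56.
Partitions of 9 into exactly 6 parts: 3.
Difference: 56 − 3 = 53.

53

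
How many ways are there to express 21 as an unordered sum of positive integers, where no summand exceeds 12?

725

Direct enumeration gives 725 partitions.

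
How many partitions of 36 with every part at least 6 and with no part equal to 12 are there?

Counting exhaustively, 80 partitions satisfy the conditions.

80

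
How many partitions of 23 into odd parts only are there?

104

A full systematic count gives 104.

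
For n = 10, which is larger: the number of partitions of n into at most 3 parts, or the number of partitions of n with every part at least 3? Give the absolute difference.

9

Partitions of 10 into at most 3 parts: 14.
Partitions of 10 with every part at least 3: 5.
|14 − 5| = 9.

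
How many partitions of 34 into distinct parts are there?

512

Systematic enumeration (by largest part, then next-largest, …) yields 512.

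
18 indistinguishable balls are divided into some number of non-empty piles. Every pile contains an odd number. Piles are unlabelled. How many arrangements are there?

A partial list (first 12 by largest part):
17, 1
15, 3
15, 1, 1, 1
13, 5
13, 3, 1, 1
13, 1, 1, 1, 1, 1
11, 7
11, 5, 1, 1
11, 3, 3, 1
11, 3, 1, 1, 1, 1
11, 1, 1, 1, 1, 1, 1, 1
9, 9
…and 34 more, for 46 total.

46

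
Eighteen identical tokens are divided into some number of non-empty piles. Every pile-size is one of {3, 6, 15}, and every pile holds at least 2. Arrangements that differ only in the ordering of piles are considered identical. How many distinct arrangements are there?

5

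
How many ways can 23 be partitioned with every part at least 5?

21

The partitions of 23 that satisfy the conditions:
23
18+5
17+6
16+7
15+8
14+9
13+10
13+5+5
12+11
12+6+5
11+7+5
11+6+6
10+8+5
10+7+6
9+9+5
9+8+6
9+7+7
8+8+7
8+5+5+5
7+6+5+5
6+6+6+5
That's 21 in total.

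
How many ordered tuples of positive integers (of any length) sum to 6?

The number of compositions of n is 2^(n−1); here 2^5 = 32.

32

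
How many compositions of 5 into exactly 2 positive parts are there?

4

By stars and bars with positive parts, the count is C(4,1) = 4.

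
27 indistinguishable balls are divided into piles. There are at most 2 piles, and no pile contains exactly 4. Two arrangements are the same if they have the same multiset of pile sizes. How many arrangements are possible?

They are:
27
26 + 1
25 + 2
24 + 3
22 + 5
21 + 6
20 + 7
19 + 8
18 + 9
17 + 10
16 + 11
15 + 12
14 + 13

13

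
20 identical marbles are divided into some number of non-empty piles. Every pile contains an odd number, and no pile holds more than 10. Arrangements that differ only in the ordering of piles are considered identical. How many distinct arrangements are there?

A partial list (first 12 by largest part):
9, 9, 1, 1
9, 7, 3, 1
9, 7, 1, 1, 1, 1
9, 5, 5, 1
9, 5, 3, 3
9, 5, 3, 1, 1, 1
9, 5, 1, 1, 1, 1, 1, 1
9, 3, 3, 3, 1, 1
9, 3, 3, 1, 1, 1, 1, 1
9, 3, 1, 1, 1, 1, 1, 1, 1, 1
9, 1, 1, 1, 1, 1, 1, 1, 1, 1, 1, 1
7, 7, 5, 1
…and 33 more, for 45 total.

45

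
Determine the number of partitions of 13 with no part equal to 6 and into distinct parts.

14

Enumerating:
13
12,1
11,2
10,3
10,2,1
9,4
9,3,1
8,5
8,4,1
8,3,2
7,5,1
7,4,2
7,3,2,1
5,4,3,1
That's 14 in total.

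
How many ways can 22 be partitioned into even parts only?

56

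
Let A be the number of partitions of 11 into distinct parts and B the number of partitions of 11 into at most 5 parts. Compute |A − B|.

Partitions of 11 into distinct parts: 12.
Partitions of 11 into at most 5 parts: 37.
|12 − 37| = 25.

25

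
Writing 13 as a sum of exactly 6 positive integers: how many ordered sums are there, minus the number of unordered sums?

778

Ordered (compositions into 6 parts): C(12,5) = 792.
Unordered (partitions into 6 parts): 14.
Difference: 792 − 14 = 778.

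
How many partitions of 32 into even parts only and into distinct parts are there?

32

There are too many to list fully; the first 12 (by largest part) are:
32
30, 2
28, 4
26, 6
26, 4, 2
24, 8
24, 6, 2
22, 10
22, 8, 2
22, 6, 4
20, 12
20, 10, 2
…and 20 more, for 32 total.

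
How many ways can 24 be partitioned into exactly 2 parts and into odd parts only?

Enumerating:
23 + 1
21 + 3
19 + 5
17 + 7
15 + 9
13 + 11

6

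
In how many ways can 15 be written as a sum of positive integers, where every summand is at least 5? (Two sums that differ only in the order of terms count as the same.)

They are:
15
5,10
6,9
7,8
5,5,5

5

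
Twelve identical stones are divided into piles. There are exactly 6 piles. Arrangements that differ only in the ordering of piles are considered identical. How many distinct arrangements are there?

11

They are:
1 + 1 + 1 + 1 + 1 + 7
1 + 1 + 1 + 1 + 2 + 6
1 + 1 + 1 + 1 + 3 + 5
1 + 1 + 1 + 2 + 2 + 5
1 + 1 + 1 + 1 + 4 + 4
1 + 1 + 1 + 2 + 3 + 4
1 + 1 + 2 + 2 + 2 + 4
1 + 1 + 1 + 3 + 3 + 3
1 + 1 + 2 + 2 + 3 + 3
1 + 2 + 2 + 2 + 2 + 3
2 + 2 + 2 + 2 + 2 + 2
That's 11 in total.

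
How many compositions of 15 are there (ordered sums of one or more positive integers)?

16384

Each of the 14 gaps between 15 units is either a break or not: 2^14 = 16384.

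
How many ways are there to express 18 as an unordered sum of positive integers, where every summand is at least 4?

16

Listing the qualifying partitions of 18:
18
4 + 14
5 + 13
6 + 12
7 + 11
8 + 10
4 + 4 + 10
9 + 9
4 + 5 + 9
4 + 6 + 8
5 + 5 + 8
4 + 7 + 7
5 + 6 + 7
6 + 6 + 6
4 + 4 + 4 + 6
4 + 4 + 5 + 5
Counting gives 16.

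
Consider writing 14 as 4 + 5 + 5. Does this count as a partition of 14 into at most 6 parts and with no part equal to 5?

No

The parts sum to 14, and the condition 'no summand equals 5' is violated.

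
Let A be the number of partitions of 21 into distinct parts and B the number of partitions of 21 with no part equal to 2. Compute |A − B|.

226

Partitions of 21 into distinct parts: 76.
Partitions of 21 with no part equal to 2: 302.
|76 − 302| = 226.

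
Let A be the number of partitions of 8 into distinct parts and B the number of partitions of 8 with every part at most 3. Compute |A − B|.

4

Partitions of 8 into distinct parts: 6.
Partitions of 8 with every part at most 3: 10.
|6 − 10| = 4.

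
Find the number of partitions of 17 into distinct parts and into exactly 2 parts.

Listing the qualifying partitions of 17:
16, 1
15, 2
14, 3
13, 4
12, 5
11, 6
10, 7
9, 8

8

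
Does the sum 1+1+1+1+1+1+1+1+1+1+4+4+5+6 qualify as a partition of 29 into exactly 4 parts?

No

The parts sum to 29, and the condition 'there are exactly 4 summands' is violated.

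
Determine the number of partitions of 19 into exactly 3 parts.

30

There are too many to list fully; the first 12 (by largest part) are:
17+1+1
16+2+1
15+3+1
15+2+2
14+4+1
14+3+2
13+5+1
13+4+2
13+3+3
12+6+1
12+5+2
12+4+3
…and 18 more, for 30 total.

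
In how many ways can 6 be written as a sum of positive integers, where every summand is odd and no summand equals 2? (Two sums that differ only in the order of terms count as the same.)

The partitions of 6 that satisfy the conditions:
1,5
3,3
1,1,1,3
1,1,1,1,1,1

4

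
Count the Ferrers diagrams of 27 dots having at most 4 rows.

Systematic enumeration (by largest part, then next-largest, …) yields 225.

225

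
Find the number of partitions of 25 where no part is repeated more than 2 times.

513

Systematic enumeration (by largest part, then next-largest, …) yields 513.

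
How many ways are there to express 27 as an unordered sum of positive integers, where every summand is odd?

192

Direct enumeration gives 192 partitions.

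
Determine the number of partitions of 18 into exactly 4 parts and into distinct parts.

Listing the qualifying partitions of 18:
1+2+3+12
1+2+4+11
1+2+5+10
1+3+4+10
1+2+6+9
1+3+5+9
2+3+4+9
1+2+7+8
1+3+6+8
1+4+5+8
2+3+5+8
1+4+6+7
2+3+6+7
2+4+5+7
3+4+5+6

15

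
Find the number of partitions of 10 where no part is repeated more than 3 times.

29

There are too many to list fully; the first 12 (by largest part) are:
10
9, 1
8, 2
8, 1, 1
7, 3
7, 2, 1
7, 1, 1, 1
6, 4
6, 3, 1
6, 2, 2
6, 2, 1, 1
5, 5
…and 17 more, for 29 total.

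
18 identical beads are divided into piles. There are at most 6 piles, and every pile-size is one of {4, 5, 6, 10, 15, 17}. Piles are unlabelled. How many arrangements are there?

4

The partitions of 18 that satisfy the conditions:
10, 4, 4
6, 6, 6
6, 4, 4, 4
5, 5, 4, 4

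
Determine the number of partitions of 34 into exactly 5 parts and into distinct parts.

164

Enumerating by decreasing first part gives 164 partitions in all.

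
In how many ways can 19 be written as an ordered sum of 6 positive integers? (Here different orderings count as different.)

8568

Place 5 bars in the 18 internal gaps of a row of 19 dots: C(18,5) = 8568.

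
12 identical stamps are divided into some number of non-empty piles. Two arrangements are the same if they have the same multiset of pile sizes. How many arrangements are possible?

A full systematic count gives 77.

77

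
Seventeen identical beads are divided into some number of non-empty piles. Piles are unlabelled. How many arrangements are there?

Systematic enumeration (by largest part, then next-largest, …) yields 297.

297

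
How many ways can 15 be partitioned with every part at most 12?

A full systematic count gives 172.

172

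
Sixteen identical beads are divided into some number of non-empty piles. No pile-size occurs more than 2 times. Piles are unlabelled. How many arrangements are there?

89

A full systematic count gives 89.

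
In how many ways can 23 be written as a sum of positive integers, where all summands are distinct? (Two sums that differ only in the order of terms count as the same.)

104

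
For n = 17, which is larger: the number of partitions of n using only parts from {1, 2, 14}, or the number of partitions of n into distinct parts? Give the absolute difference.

27

Partitions of 17 using only parts from {1, 2, 14}: 11.
Partitions of 17 into distinct parts: 38.
|11 − 38| = 27.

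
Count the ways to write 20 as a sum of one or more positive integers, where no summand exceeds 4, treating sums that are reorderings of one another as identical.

108

Counting exhaustively, 108 partitions satisfy the conditions.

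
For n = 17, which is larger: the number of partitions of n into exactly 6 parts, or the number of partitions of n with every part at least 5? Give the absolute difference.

Partitions of 17 into exactly 6 parts: 44.
Partitions of 17 with every part at least 5: 7.
|44 − 7| = 37.

37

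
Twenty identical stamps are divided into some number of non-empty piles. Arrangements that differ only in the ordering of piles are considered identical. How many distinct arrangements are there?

627

There are 627 such partitions.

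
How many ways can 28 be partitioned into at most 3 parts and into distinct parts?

A partial list (first 12 by largest part):
28
27+1
26+2
25+3
25+2+1
24+4
24+3+1
23+5
23+4+1
23+3+2
22+6
22+5+1
…and 54 more, for 66 total.

66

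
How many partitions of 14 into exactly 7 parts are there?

15

Listing the qualifying partitions of 14:
1 + 1 + 1 + 1 + 1 + 1 + 8
1 + 1 + 1 + 1 + 1 + 2 + 7
1 + 1 + 1 + 1 + 1 + 3 + 6
1 + 1 + 1 + 1 + 2 + 2 + 6
1 + 1 + 1 + 1 + 1 + 4 + 5
1 + 1 + 1 + 1 + 2 + 3 + 5
1 + 1 + 1 + 2 + 2 + 2 + 5
1 + 1 + 1 + 1 + 2 + 4 + 4
1 + 1 + 1 + 1 + 3 + 3 + 4
1 + 1 + 1 + 2 + 2 + 3 + 4
1 + 1 + 2 + 2 + 2 + 2 + 4
1 + 1 + 1 + 2 + 3 + 3 + 3
1 + 1 + 2 + 2 + 2 + 3 + 3
1 + 2 + 2 + 2 + 2 + 2 + 3
2 + 2 + 2 + 2 + 2 + 2 + 2
That's 15 in total.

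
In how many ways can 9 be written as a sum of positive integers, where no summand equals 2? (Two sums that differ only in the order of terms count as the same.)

15

Enumerating:
9
1,8
1,1,7
3,6
1,1,1,6
4,5
1,3,5
1,1,1,1,5
1,4,4
1,1,3,4
1,1,1,1,1,4
3,3,3
1,1,1,3,3
1,1,1,1,1,1,3
1,1,1,1,1,1,1,1,1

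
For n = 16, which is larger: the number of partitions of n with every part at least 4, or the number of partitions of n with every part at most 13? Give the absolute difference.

216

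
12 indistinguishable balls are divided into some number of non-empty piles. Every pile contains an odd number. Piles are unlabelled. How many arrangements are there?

15

Listing the qualifying partitions of 12:
11 + 1
9 + 3
9 + 1 + 1 + 1
7 + 5
7 + 3 + 1 + 1
7 + 1 + 1 + 1 + 1 + 1
5 + 5 + 1 + 1
5 + 3 + 3 + 1
5 + 3 + 1 + 1 + 1 + 1
5 + 1 + 1 + 1 + 1 + 1 + 1 + 1
3 + 3 + 3 + 3
3 + 3 + 3 + 1 + 1 + 1
3 + 3 + 1 + 1 + 1 + 1 + 1 + 1
3 + 1 + 1 + 1 + 1 + 1 + 1 + 1 + 1 + 1
1 + 1 + 1 + 1 + 1 + 1 + 1 + 1 + 1 + 1 + 1 + 1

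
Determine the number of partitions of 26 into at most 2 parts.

14

They are:
26
1, 25
2, 24
3, 23
4, 22
5, 21
6, 20
7, 19
8, 18
9, 17
10, 16
11, 15
12, 14
13, 13
Counting gives 14.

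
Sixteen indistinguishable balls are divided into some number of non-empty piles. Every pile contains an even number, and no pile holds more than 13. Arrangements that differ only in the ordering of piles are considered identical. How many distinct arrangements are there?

20

Enumerating:
12,4
12,2,2
10,6
10,4,2
10,2,2,2
8,8
8,6,2
8,4,4
8,4,2,2
8,2,2,2,2
6,6,4
6,6,2,2
6,4,4,2
6,4,2,2,2
6,2,2,2,2,2
4,4,4,4
4,4,4,2,2
4,4,2,2,2,2
4,2,2,2,2,2,2
2,2,2,2,2,2,2,2
That's 20 in total.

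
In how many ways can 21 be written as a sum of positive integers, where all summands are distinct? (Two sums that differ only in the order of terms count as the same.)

76

Direct enumeration gives 76 partitions.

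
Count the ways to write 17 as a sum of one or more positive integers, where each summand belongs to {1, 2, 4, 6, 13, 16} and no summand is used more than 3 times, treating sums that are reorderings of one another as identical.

Enumerating:
16, 1
13, 4
13, 2, 2
13, 2, 1, 1
6, 6, 4, 1
6, 6, 2, 2, 1
6, 6, 2, 1, 1, 1
6, 4, 4, 2, 1
6, 4, 4, 1, 1, 1
6, 4, 2, 2, 2, 1
6, 4, 2, 2, 1, 1, 1
4, 4, 4, 2, 2, 1
4, 4, 4, 2, 1, 1, 1
4, 4, 2, 2, 2, 1, 1, 1
That's 14 in total.

14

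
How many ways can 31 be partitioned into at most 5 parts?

Systematic enumeration (by largest part, then next-largest, …) yields 748.

748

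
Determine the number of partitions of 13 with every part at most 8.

Enumerating by decreasing first part gives 89 partitions in all.

89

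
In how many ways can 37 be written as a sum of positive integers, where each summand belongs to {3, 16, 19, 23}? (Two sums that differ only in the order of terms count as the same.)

Listing the qualifying partitions of 37:
19 + 3 + 3 + 3 + 3 + 3 + 3
16 + 3 + 3 + 3 + 3 + 3 + 3 + 3

2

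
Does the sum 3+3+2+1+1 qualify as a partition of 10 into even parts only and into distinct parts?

The parts sum to 10, and the condition 'every summand is even' is violated.

No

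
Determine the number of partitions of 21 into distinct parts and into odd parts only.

8

Enumerating:
21
17,3,1
15,5,1
13,7,1
13,5,3
11,9,1
11,7,3
9,7,5
Counting gives 8.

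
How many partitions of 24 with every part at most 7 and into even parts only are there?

19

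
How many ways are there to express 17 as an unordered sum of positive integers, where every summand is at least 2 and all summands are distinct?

Enumerating:
17
15 + 2
14 + 3
13 + 4
12 + 5
12 + 3 + 2
11 + 6
11 + 4 + 2
10 + 7
10 + 5 + 2
10 + 4 + 3
9 + 8
9 + 6 + 2
9 + 5 + 3
8 + 7 + 2
8 + 6 + 3
8 + 5 + 4
8 + 4 + 3 + 2
7 + 6 + 4
7 + 5 + 3 + 2
6 + 5 + 4 + 2
Counting gives 21.

21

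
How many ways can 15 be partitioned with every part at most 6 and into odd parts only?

Enumerating:
5, 5, 5
1, 1, 3, 5, 5
1, 1, 1, 1, 1, 5, 5
1, 3, 3, 3, 5
1, 1, 1, 1, 3, 3, 5
1, 1, 1, 1, 1, 1, 1, 3, 5
1, 1, 1, 1, 1, 1, 1, 1, 1, 1, 5
3, 3, 3, 3, 3
1, 1, 1, 3, 3, 3, 3
1, 1, 1, 1, 1, 1, 3, 3, 3
1, 1, 1, 1, 1, 1, 1, 1, 1, 3, 3
1, 1, 1, 1, 1, 1, 1, 1, 1, 1, 1, 1, 3
1, 1, 1, 1, 1, 1, 1, 1, 1, 1, 1, 1, 1, 1, 1
Counting gives 13.

13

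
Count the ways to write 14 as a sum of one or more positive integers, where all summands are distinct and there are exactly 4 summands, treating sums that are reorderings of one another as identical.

They are:
1+2+3+8
1+2+4+7
1+2+5+6
1+3+4+6
2+3+4+5
Counting gives 5.

5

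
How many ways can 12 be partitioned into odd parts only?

15

Listing the qualifying partitions of 12:
11+1
9+3
9+1+1+1
7+5
7+3+1+1
7+1+1+1+1+1
5+5+1+1
5+3+3+1
5+3+1+1+1+1
5+1+1+1+1+1+1+1
3+3+3+3
3+3+3+1+1+1
3+3+1+1+1+1+1+1
3+1+1+1+1+1+1+1+1+1
1+1+1+1+1+1+1+1+1+1+1+1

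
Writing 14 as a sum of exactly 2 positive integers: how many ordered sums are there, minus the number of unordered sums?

6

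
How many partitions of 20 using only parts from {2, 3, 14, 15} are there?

Listing the qualifying partitions of 20:
2,3,15
3,3,14
2,2,2,14
2,3,3,3,3,3,3
2,2,2,2,3,3,3,3
2,2,2,2,2,2,2,3,3
2,2,2,2,2,2,2,2,2,2
That's 7 in total.

7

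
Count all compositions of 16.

32768

The number of compositions of n is 2^(n−1); here 2^15 = 32768.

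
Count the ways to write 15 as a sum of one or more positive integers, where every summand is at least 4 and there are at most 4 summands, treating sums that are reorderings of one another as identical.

8

They are:
15
11 + 4
10 + 5
9 + 6
8 + 7
7 + 4 + 4
6 + 5 + 4
5 + 5 + 5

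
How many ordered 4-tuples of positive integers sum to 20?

969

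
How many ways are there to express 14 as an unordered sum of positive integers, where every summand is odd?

22

The partitions of 14 that satisfy the conditions:
13 + 1
11 + 3
11 + 1 + 1 + 1
9 + 5
9 + 3 + 1 + 1
9 + 1 + 1 + 1 + 1 + 1
7 + 7
7 + 5 + 1 + 1
7 + 3 + 3 + 1
7 + 3 + 1 + 1 + 1 + 1
7 + 1 + 1 + 1 + 1 + 1 + 1 + 1
5 + 5 + 3 + 1
5 + 5 + 1 + 1 + 1 + 1
5 + 3 + 3 + 3
5 + 3 + 3 + 1 + 1 + 1
5 + 3 + 1 + 1 + 1 + 1 + 1 + 1
5 + 1 + 1 + 1 + 1 + 1 + 1 + 1 + 1 + 1
3 + 3 + 3 + 3 + 1 + 1
3 + 3 + 3 + 1 + 1 + 1 + 1 + 1
3 + 3 + 1 + 1 + 1 + 1 + 1 + 1 + 1 + 1
3 + 1 + 1 + 1 + 1 + 1 + 1 + 1 + 1 + 1 + 1 + 1
1 + 1 + 1 + 1 + 1 + 1 + 1 + 1 + 1 + 1 + 1 + 1 + 1 + 1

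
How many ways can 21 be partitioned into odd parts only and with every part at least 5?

4

The partitions of 21 that satisfy the conditions:
21
11,5,5
9,7,5
7,7,7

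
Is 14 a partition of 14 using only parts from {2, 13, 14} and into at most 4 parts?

The parts sum to 14, and the condition 'each summand belongs to {2, 13, 14}' holds; the condition 'there are at most 4 summands' holds.

Yes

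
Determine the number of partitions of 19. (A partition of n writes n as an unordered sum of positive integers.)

There are 490 such partitions.

490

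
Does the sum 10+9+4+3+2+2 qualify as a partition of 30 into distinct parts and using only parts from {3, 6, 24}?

No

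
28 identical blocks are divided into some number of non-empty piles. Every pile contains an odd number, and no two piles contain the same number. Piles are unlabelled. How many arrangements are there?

Enumerating:
27,1
25,3
23,5
21,7
19,9
19,5,3,1
17,11
17,7,3,1
15,13
15,9,3,1
15,7,5,1
13,11,3,1
13,9,5,1
13,7,5,3
11,9,7,1
11,9,5,3

16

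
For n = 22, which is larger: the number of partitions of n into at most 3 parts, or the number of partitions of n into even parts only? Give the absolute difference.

Partitions of 22 into at most 3 parts: 52.
Partitions of 22 into even parts only: 56.
|52 − 56| = 4.

4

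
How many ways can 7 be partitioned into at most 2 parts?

4

Enumerating:
7
6, 1
5, 2
4, 3
That's 4 in total.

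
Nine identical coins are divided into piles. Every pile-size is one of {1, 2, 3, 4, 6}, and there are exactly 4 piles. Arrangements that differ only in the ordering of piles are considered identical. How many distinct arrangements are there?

5

Enumerating:
6 + 1 + 1 + 1
4 + 3 + 1 + 1
4 + 2 + 2 + 1
3 + 3 + 2 + 1
3 + 2 + 2 + 2
Counting gives 5.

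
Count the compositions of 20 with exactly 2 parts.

By stars and bars with positive parts, the count is C(19,1) = 19.

19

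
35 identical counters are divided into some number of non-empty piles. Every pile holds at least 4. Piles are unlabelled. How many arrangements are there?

311

Direct enumeration gives 311 partitions.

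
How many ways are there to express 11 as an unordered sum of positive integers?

56

There are too many to list fully; the first 12 (by largest part) are:
11
10 + 1
9 + 2
9 + 1 + 1
8 + 3
8 + 2 + 1
8 + 1 + 1 + 1
7 + 4
7 + 3 + 1
7 + 2 + 2
7 + 2 + 1 + 1
7 + 1 + 1 + 1 + 1
…and 44 more, for 56 total.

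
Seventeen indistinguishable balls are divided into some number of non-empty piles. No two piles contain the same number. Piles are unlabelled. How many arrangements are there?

A partial list (first 12 by largest part):
17
16, 1
15, 2
14, 3
14, 2, 1
13, 4
13, 3, 1
12, 5
12, 4, 1
12, 3, 2
11, 6
11, 5, 1
…and 26 more, for 38 total.

38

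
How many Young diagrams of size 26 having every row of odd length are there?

Systematic enumeration (by largest part, then next-largest, …) yields 165.

165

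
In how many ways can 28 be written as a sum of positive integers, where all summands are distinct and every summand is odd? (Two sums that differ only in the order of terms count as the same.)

Listing the qualifying partitions of 28:
27+1
25+3
23+5
21+7
19+9
19+5+3+1
17+11
17+7+3+1
15+13
15+9+3+1
15+7+5+1
13+11+3+1
13+9+5+1
13+7+5+3
11+9+7+1
11+9+5+3

16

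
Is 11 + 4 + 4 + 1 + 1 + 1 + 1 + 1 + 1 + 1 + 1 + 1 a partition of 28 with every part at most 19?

Yes

The parts sum to 28, and the condition 'no summand exceeds 19' holds.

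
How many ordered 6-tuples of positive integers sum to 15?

A composition of 15 into 6 positive parts is chosen by placing 5 dividers among the 14 gaps between 15 units: C(14,5) = 2002.

2002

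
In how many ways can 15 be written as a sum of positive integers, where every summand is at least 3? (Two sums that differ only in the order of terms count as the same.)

17

The partitions of 15 that satisfy the conditions:
15
12 + 3
11 + 4
10 + 5
9 + 6
9 + 3 + 3
8 + 7
8 + 4 + 3
7 + 5 + 3
7 + 4 + 4
6 + 6 + 3
6 + 5 + 4
6 + 3 + 3 + 3
5 + 5 + 5
5 + 4 + 3 + 3
4 + 4 + 4 + 3
3 + 3 + 3 + 3 + 3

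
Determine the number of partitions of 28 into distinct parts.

222

There are 222 such partitions.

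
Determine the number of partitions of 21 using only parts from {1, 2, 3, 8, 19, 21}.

Counting exhaustively, 77 partitions satisfy the conditions.

77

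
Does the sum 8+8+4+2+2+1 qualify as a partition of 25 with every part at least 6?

No

The parts sum to 25, and the condition 'every summand is at least 6' is violated.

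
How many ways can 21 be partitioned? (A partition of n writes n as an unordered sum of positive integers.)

792

Systematic enumeration (by largest part, then next-largest, …) yields 792.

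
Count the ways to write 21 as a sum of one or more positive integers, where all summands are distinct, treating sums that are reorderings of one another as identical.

A full systematic count gives 76.

76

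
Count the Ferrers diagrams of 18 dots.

385

Enumerating by decreasing first part gives 385 partitions in all.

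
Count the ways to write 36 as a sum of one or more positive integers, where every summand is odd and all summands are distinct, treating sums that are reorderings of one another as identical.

33

There are too many to list fully; the first 12 (by largest part) are:
1 + 35
3 + 33
5 + 31
7 + 29
9 + 27
1 + 3 + 5 + 27
11 + 25
1 + 3 + 7 + 25
13 + 23
1 + 3 + 9 + 23
1 + 5 + 7 + 23
15 + 21
…and 21 more, for 33 total.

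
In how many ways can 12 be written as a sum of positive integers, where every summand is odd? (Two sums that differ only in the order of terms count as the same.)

15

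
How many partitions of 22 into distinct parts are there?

Enumerating by decreasing first part gives 89 partitions in all.

89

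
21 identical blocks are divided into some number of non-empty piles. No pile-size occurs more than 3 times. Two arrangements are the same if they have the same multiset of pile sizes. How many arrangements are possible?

395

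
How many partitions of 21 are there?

792

Counting exhaustively, 792 partitions satisfy the conditions.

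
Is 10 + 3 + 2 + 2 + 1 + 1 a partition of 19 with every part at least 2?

The parts sum to 19, and the condition 'every summand is at least 2' is violated.

No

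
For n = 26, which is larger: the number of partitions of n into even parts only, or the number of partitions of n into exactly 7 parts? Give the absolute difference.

199

Partitions of 26 into even parts only: 101.
Partitions of 26 into exactly 7 parts: 300.
|101 − 300| = 199.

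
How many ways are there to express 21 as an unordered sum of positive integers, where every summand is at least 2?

165

Counting exhaustively, 165 partitions satisfy the conditions.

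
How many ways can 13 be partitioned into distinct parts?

The partitions of 13 that satisfy the conditions:
13
12, 1
11, 2
10, 3
10, 2, 1
9, 4
9, 3, 1
8, 5
8, 4, 1
8, 3, 2
7, 6
7, 5, 1
7, 4, 2
7, 3, 2, 1
6, 5, 2
6, 4, 3
6, 4, 2, 1
5, 4, 3, 1

18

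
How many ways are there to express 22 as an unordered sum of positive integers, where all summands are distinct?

89

A full systematic count gives 89.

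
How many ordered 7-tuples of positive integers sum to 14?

By stars and bars with positive parts, the count is C(13,6) = 1716.

1716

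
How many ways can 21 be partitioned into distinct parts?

76

Direct enumeration gives 76 partitions.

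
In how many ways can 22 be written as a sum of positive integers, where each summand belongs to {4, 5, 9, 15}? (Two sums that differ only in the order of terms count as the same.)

3

Listing the qualifying partitions of 22:
9, 9, 4
9, 5, 4, 4
5, 5, 4, 4, 4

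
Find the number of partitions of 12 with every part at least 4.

5

The partitions of 12 that satisfy the conditions:
12
8 + 4
7 + 5
6 + 6
4 + 4 + 4
That's 5 in total.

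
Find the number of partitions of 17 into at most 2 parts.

9

Listing the qualifying partitions of 17:
17
1, 16
2, 15
3, 14
4, 13
5, 12
6, 11
7, 10
8, 9
That's 9 in total.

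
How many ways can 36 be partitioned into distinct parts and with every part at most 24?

613

Counting exhaustively, 613 partitions satisfy the conditions.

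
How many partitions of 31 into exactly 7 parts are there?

733

Enumerating by decreasing first part gives 733 partitions in all.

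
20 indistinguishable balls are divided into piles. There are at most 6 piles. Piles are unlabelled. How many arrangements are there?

282

Enumerating by decreasing first part gives 282 partitions in all.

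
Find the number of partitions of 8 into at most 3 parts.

10

The partitions of 8 that satisfy the conditions:
8
1, 7
2, 6
1, 1, 6
3, 5
1, 2, 5
4, 4
1, 3, 4
2, 2, 4
2, 3, 3
Counting gives 10.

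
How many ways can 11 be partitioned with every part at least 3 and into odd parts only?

The partitions of 11 that satisfy the conditions:
11
5+3+3

2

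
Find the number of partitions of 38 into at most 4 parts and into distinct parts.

370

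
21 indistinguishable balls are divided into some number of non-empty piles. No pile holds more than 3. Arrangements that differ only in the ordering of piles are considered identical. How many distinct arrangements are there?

48

There are too many to list fully; the first 12 (by largest part) are:
3 + 3 + 3 + 3 + 3 + 3 + 3
3 + 3 + 3 + 3 + 3 + 3 + 2 + 1
3 + 3 + 3 + 3 + 3 + 3 + 1 + 1 + 1
3 + 3 + 3 + 3 + 3 + 2 + 2 + 2
3 + 3 + 3 + 3 + 3 + 2 + 2 + 1 + 1
3 + 3 + 3 + 3 + 3 + 2 + 1 + 1 + 1 + 1
3 + 3 + 3 + 3 + 3 + 1 + 1 + 1 + 1 + 1 + 1
3 + 3 + 3 + 3 + 2 + 2 + 2 + 2 + 1
3 + 3 + 3 + 3 + 2 + 2 + 2 + 1 + 1 + 1
3 + 3 + 3 + 3 + 2 + 2 + 1 + 1 + 1 + 1 + 1
3 + 3 + 3 + 3 + 2 + 1 + 1 + 1 + 1 + 1 + 1 + 1
3 + 3 + 3 + 3 + 1 + 1 + 1 + 1 + 1 + 1 + 1 + 1 + 1
…and 36 more, for 48 total.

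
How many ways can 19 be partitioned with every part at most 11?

A full systematic count gives 445.

445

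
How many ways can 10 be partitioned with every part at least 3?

The partitions of 10 that satisfy the conditions:
10
7+3
6+4
5+5
4+3+3
Counting gives 5.

5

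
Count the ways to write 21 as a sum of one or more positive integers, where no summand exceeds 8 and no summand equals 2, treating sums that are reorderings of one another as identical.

173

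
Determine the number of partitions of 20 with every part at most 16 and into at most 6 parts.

275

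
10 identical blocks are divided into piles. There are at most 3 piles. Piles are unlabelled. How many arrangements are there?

14

Listing the qualifying partitions of 10:
10
9+1
8+2
8+1+1
7+3
7+2+1
6+4
6+3+1
6+2+2
5+5
5+4+1
5+3+2
4+4+2
4+3+3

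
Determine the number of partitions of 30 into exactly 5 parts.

377

Direct enumeration gives 377 partitions.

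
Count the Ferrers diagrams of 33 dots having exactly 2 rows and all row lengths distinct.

Listing the qualifying partitions of 33:
1,32
2,31
3,30
4,29
5,28
6,27
7,26
8,25
9,24
10,23
11,22
12,21
13,20
14,19
15,18
16,17

16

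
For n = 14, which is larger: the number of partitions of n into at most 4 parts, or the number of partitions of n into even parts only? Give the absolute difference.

32

Partitions of 14 into at most 4 parts: 47.
Partitions of 14 into even parts only: 15.
|47 − 15| = 32.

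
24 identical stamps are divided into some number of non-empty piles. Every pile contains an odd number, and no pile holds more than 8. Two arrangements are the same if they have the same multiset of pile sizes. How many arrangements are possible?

A partial list (first 12 by largest part):
7, 7, 7, 3
7, 7, 7, 1, 1, 1
7, 7, 5, 5
7, 7, 5, 3, 1, 1
7, 7, 5, 1, 1, 1, 1, 1
7, 7, 3, 3, 3, 1
7, 7, 3, 3, 1, 1, 1, 1
7, 7, 3, 1, 1, 1, 1, 1, 1, 1
7, 7, 1, 1, 1, 1, 1, 1, 1, 1, 1, 1
7, 5, 5, 5, 1, 1
7, 5, 5, 3, 3, 1
7, 5, 5, 3, 1, 1, 1, 1
…and 39 more, for 51 total.

51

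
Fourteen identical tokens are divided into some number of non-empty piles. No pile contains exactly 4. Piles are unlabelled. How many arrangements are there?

93

Systematic enumeration (by largest part, then next-largest, …) yields 93.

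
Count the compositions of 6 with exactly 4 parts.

Place 3 bars in the 5 internal gaps of a row of 6 dots: C(5,3) = 10.

10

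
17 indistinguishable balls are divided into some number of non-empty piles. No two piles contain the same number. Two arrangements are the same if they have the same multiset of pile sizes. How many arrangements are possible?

38

A partial list (first 12 by largest part):
17
16 + 1
15 + 2
14 + 3
14 + 2 + 1
13 + 4
13 + 3 + 1
12 + 5
12 + 4 + 1
12 + 3 + 2
11 + 6
11 + 5 + 1
…and 26 more, for 38 total.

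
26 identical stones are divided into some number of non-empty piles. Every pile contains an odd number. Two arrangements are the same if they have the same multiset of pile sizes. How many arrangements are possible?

165

A full systematic count gives 165.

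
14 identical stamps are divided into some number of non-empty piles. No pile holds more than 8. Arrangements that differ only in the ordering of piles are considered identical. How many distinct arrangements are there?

Enumerating by decreasing first part gives 116 partitions in all.

116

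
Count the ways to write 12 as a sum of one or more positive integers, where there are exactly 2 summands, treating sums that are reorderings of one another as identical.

6

Enumerating:
11+1
10+2
9+3
8+4
7+5
6+6
That's 6 in total.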